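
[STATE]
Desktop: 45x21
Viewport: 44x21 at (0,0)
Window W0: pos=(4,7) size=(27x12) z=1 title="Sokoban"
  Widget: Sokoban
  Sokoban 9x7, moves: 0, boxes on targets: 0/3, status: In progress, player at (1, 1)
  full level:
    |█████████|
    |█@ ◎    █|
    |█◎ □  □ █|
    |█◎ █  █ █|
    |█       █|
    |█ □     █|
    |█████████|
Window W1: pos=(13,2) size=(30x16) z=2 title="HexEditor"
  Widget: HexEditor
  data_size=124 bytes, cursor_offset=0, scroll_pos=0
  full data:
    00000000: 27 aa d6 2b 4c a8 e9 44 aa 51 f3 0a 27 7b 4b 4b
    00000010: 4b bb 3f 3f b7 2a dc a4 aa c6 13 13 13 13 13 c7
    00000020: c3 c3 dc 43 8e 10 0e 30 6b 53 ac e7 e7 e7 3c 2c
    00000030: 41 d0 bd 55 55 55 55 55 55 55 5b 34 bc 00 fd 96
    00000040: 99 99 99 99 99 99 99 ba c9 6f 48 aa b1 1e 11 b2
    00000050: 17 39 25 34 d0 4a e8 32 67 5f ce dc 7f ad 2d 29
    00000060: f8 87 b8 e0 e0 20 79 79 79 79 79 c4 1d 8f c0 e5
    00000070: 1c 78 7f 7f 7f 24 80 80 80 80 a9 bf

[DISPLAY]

                                            
                                            
             ┏━━━━━━━━━━━━━━━━━━━━━━━━━━━━┓ 
             ┃ HexEditor                  ┃ 
             ┠────────────────────────────┨ 
             ┃00000000  27 aa d6 2b 4c a8 ┃ 
             ┃00000010  4b bb 3f 3f b7 2a ┃ 
    ┏━━━━━━━━┃00000020  c3 c3 dc 43 8e 10 ┃ 
    ┃ Sokoban┃00000030  41 d0 bd 55 55 55 ┃ 
    ┠────────┃00000040  99 99 99 99 99 99 ┃ 
    ┃████████┃00000050  17 39 25 34 d0 4a ┃ 
    ┃█@ ◎    ┃00000060  f8 87 b8 e0 e0 20 ┃ 
    ┃█◎ □  □ ┃00000070  1c 78 7f 7f 7f 24 ┃ 
    ┃█◎ █  █ ┃                            ┃ 
    ┃█       ┃                            ┃ 
    ┃█ □     ┃                            ┃ 
    ┃████████┃                            ┃ 
    ┃Moves: 0┗━━━━━━━━━━━━━━━━━━━━━━━━━━━━┛ 
    ┗━━━━━━━━━━━━━━━━━━━━━━━━━┛             
                                            
                                            


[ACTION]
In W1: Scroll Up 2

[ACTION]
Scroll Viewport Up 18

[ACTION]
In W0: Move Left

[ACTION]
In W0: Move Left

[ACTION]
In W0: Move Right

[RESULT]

                                            
                                            
             ┏━━━━━━━━━━━━━━━━━━━━━━━━━━━━┓ 
             ┃ HexEditor                  ┃ 
             ┠────────────────────────────┨ 
             ┃00000000  27 aa d6 2b 4c a8 ┃ 
             ┃00000010  4b bb 3f 3f b7 2a ┃ 
    ┏━━━━━━━━┃00000020  c3 c3 dc 43 8e 10 ┃ 
    ┃ Sokoban┃00000030  41 d0 bd 55 55 55 ┃ 
    ┠────────┃00000040  99 99 99 99 99 99 ┃ 
    ┃████████┃00000050  17 39 25 34 d0 4a ┃ 
    ┃█ @◎    ┃00000060  f8 87 b8 e0 e0 20 ┃ 
    ┃█◎ □  □ ┃00000070  1c 78 7f 7f 7f 24 ┃ 
    ┃█◎ █  █ ┃                            ┃ 
    ┃█       ┃                            ┃ 
    ┃█ □     ┃                            ┃ 
    ┃████████┃                            ┃ 
    ┃Moves: 1┗━━━━━━━━━━━━━━━━━━━━━━━━━━━━┛ 
    ┗━━━━━━━━━━━━━━━━━━━━━━━━━┛             
                                            
                                            


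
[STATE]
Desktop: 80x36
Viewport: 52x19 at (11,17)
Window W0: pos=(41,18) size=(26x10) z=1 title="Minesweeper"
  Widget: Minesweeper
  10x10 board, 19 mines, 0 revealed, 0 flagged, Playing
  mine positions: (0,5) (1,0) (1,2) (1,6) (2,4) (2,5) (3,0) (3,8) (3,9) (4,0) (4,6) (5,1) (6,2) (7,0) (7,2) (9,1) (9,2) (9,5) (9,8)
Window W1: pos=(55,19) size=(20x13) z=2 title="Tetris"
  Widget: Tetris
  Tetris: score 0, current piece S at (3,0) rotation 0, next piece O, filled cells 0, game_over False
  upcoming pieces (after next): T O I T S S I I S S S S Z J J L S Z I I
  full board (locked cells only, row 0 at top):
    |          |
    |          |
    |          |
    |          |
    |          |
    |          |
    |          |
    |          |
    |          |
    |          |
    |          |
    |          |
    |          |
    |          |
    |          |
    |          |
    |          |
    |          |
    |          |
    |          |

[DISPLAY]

                                                    
                              ┏━━━━━━━━━━━━━━━━━━━━━
                              ┃ Minesweeper ┏━━━━━━━
                              ┠─────────────┃ Tetris
                              ┃■■■■■■■■■■   ┠───────
                              ┃■■■■■■■■■■   ┃       
                              ┃■■■■■■■■■■   ┃       
                              ┃■■■■■■■■■■   ┃       
                              ┃■■■■■■■■■■   ┃       
                              ┃■■■■■■■■■■   ┃       
                              ┗━━━━━━━━━━━━━┃       
                                            ┃       
                                            ┃       
                                            ┃       
                                            ┗━━━━━━━
                                                    
                                                    
                                                    
                                                    


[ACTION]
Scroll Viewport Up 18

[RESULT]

                                                    
                                                    
                                                    
                                                    
                                                    
                                                    
                                                    
                                                    
                                                    
                                                    
                                                    
                                                    
                                                    
                                                    
                                                    
                                                    
                                                    
                                                    
                              ┏━━━━━━━━━━━━━━━━━━━━━


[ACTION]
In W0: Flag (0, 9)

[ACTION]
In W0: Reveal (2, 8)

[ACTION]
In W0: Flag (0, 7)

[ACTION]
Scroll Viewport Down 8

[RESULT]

                                                    
                                                    
                                                    
                                                    
                                                    
                                                    
                                                    
                                                    
                                                    
                                                    
                              ┏━━━━━━━━━━━━━━━━━━━━━
                              ┃ Minesweeper ┏━━━━━━━
                              ┠─────────────┃ Tetris
                              ┃■■■■■■■⚑■⚑   ┠───────
                              ┃■■■■■■■■■■   ┃       
                              ┃■■■■■■■■2■   ┃       
                              ┃■■■■■■■■■■   ┃       
                              ┃■■■■■■■■■■   ┃       
                              ┃■■■■■■■■■■   ┃       


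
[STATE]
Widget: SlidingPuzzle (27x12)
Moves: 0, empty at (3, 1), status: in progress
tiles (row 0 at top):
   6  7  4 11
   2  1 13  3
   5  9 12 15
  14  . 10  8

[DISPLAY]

┌────┬────┬────┬────┐      
│  6 │  7 │  4 │ 11 │      
├────┼────┼────┼────┤      
│  2 │  1 │ 13 │  3 │      
├────┼────┼────┼────┤      
│  5 │  9 │ 12 │ 15 │      
├────┼────┼────┼────┤      
│ 14 │    │ 10 │  8 │      
└────┴────┴────┴────┘      
Moves: 0                   
                           
                           


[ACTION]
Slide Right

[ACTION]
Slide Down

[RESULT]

┌────┬────┬────┬────┐      
│  6 │  7 │  4 │ 11 │      
├────┼────┼────┼────┤      
│  2 │  1 │ 13 │  3 │      
├────┼────┼────┼────┤      
│    │  9 │ 12 │ 15 │      
├────┼────┼────┼────┤      
│  5 │ 14 │ 10 │  8 │      
└────┴────┴────┴────┘      
Moves: 2                   
                           
                           


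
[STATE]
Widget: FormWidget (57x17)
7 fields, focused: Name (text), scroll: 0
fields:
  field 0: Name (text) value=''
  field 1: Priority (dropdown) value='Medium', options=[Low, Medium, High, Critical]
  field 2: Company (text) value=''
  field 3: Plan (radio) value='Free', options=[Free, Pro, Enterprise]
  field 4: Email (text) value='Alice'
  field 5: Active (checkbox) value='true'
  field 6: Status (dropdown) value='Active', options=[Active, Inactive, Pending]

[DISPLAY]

> Name:       [                                         ]
  Priority:   [Medium                                  ▼]
  Company:    [                                         ]
  Plan:       (●) Free  ( ) Pro  ( ) Enterprise          
  Email:      [Alice                                    ]
  Active:     [x]                                        
  Status:     [Active                                  ▼]
                                                         
                                                         
                                                         
                                                         
                                                         
                                                         
                                                         
                                                         
                                                         
                                                         


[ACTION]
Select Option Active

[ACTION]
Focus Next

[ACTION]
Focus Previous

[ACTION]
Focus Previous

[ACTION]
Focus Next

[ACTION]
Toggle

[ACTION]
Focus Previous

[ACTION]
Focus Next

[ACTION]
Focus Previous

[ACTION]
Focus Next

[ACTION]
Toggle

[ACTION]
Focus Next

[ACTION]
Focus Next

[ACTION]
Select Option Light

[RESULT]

  Name:       [                                         ]
  Priority:   [Medium                                  ▼]
> Company:    [                                         ]
  Plan:       (●) Free  ( ) Pro  ( ) Enterprise          
  Email:      [Alice                                    ]
  Active:     [x]                                        
  Status:     [Active                                  ▼]
                                                         
                                                         
                                                         
                                                         
                                                         
                                                         
                                                         
                                                         
                                                         
                                                         


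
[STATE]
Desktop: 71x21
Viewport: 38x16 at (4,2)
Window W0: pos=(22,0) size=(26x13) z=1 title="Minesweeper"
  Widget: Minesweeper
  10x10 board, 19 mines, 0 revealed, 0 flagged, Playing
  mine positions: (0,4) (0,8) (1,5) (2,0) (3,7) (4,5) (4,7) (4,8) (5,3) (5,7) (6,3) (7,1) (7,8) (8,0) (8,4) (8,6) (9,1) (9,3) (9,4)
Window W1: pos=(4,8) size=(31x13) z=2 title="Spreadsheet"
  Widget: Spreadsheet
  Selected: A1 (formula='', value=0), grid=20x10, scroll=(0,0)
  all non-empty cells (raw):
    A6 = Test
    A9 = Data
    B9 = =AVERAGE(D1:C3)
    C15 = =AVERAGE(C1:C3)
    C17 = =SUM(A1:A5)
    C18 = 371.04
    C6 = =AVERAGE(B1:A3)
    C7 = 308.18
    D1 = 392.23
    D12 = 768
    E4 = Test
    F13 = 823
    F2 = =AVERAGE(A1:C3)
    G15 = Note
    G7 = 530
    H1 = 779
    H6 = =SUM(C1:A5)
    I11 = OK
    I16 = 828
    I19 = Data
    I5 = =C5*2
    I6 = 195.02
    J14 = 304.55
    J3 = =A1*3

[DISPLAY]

                  ┠───────────────────
                  ┃■■■■■■■■■■         
                  ┃■■■■■■■■■■         
                  ┃■■■■■■■■■■         
                  ┃■■■■■■■■■■         
                  ┃■■■■■■■■■■         
┏━━━━━━━━━━━━━━━━━━━━━━━━━━━━━┓       
┃ Spreadsheet                 ┃       
┠─────────────────────────────┨       
┃A1:                          ┃       
┃       A       B       C     ┃━━━━━━━
┃-----------------------------┃       
┃  1      [0]       0       0 ┃       
┃  2        0       0       0 ┃       
┃  3        0       0       0 ┃       
┃  4        0       0       0 ┃       


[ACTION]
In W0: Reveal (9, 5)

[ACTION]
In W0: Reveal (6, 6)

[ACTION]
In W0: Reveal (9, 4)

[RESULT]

                  ┠───────────────────
                  ┃■■■■✹■■■✹■         
                  ┃■■■■■✹■■■■         
                  ┃✹■■■■■■■■■         
                  ┃■■■■■■■✹■■         
                  ┃■■■■■✹■✹✹■         
┏━━━━━━━━━━━━━━━━━━━━━━━━━━━━━┓       
┃ Spreadsheet                 ┃       
┠─────────────────────────────┨       
┃A1:                          ┃       
┃       A       B       C     ┃━━━━━━━
┃-----------------------------┃       
┃  1      [0]       0       0 ┃       
┃  2        0       0       0 ┃       
┃  3        0       0       0 ┃       
┃  4        0       0       0 ┃       


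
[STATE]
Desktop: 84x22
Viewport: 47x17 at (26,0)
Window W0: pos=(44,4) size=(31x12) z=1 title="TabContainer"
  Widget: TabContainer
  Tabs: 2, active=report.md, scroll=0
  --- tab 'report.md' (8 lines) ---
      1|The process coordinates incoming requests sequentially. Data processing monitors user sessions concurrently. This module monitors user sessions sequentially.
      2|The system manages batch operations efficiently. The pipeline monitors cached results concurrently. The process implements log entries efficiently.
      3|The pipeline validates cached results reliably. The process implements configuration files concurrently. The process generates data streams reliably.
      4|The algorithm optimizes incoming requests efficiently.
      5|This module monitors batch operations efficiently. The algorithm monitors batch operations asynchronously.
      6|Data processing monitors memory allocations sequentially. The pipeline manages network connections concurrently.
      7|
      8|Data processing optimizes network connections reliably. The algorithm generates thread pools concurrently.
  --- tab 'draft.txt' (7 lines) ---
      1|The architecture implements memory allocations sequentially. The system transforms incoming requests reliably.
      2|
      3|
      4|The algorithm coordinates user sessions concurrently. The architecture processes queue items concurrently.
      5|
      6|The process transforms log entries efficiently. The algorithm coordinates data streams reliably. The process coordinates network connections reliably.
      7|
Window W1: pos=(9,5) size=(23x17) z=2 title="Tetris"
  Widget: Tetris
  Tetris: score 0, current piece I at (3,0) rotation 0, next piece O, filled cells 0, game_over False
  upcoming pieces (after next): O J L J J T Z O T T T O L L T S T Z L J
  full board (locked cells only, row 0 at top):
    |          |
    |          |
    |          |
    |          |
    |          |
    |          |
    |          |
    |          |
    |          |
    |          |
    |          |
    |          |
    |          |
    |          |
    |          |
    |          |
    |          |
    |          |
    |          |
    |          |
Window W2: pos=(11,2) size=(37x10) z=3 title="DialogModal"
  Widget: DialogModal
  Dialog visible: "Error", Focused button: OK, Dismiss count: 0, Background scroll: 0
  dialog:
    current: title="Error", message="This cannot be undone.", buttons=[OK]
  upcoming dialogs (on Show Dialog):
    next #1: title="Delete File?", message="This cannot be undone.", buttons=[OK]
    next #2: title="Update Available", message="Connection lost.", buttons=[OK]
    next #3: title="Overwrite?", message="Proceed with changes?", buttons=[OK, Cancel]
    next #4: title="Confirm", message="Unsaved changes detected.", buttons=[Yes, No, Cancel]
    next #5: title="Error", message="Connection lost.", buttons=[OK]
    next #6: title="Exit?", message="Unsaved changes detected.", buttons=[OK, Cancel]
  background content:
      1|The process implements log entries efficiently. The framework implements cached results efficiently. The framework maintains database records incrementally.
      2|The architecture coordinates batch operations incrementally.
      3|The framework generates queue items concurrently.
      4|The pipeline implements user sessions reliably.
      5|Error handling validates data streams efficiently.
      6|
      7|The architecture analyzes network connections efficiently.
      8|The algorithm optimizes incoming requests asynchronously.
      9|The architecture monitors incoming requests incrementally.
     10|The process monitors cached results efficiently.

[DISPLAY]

                                               
                                               
━━━━━━━━━━━━━━━━━━━━━┓                         
                     ┃                         
─────────────────────┨━━━━━━━━━━━━━━━━━━━━━━━━━
───────────────┐ries ┃bContainer               
Error          │atch ┃─────────────────────────
not be undone. │items┃port.md]│ draft.txt      
 [OK]          │essio┃─────────────────────────
───────────────┘strea┃ process coordinates inco
                     ┃ system manages batch ope
━━━━━━━━━━━━━━━━━━━━━┛ pipeline validates cache
     ┃            ┃The algorithm optimizes inco
     ┃            ┃This module monitors batch o
:    ┃            ┃Data processing monitors mem
     ┃            ┗━━━━━━━━━━━━━━━━━━━━━━━━━━━━
     ┃                                         


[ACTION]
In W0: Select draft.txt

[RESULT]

                                               
                                               
━━━━━━━━━━━━━━━━━━━━━┓                         
                     ┃                         
─────────────────────┨━━━━━━━━━━━━━━━━━━━━━━━━━
───────────────┐ries ┃bContainer               
Error          │atch ┃─────────────────────────
not be undone. │items┃port.md │[draft.txt]     
 [OK]          │essio┃─────────────────────────
───────────────┘strea┃ architecture implements 
                     ┃                         
━━━━━━━━━━━━━━━━━━━━━┛                         
     ┃            ┃The algorithm coordinates us
     ┃            ┃                            
:    ┃            ┃The process transforms log e
     ┃            ┗━━━━━━━━━━━━━━━━━━━━━━━━━━━━
     ┃                                         


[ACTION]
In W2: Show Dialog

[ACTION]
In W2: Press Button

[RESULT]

                                               
                                               
━━━━━━━━━━━━━━━━━━━━━┓                         
                     ┃                         
─────────────────────┨━━━━━━━━━━━━━━━━━━━━━━━━━
plements log entries ┃bContainer               
re coordinates batch ┃─────────────────────────
generates queue items┃port.md │[draft.txt]     
mplements user sessio┃─────────────────────────
 validates data strea┃ architecture implements 
                     ┃                         
━━━━━━━━━━━━━━━━━━━━━┛                         
     ┃            ┃The algorithm coordinates us
     ┃            ┃                            
:    ┃            ┃The process transforms log e
     ┃            ┗━━━━━━━━━━━━━━━━━━━━━━━━━━━━
     ┃                                         


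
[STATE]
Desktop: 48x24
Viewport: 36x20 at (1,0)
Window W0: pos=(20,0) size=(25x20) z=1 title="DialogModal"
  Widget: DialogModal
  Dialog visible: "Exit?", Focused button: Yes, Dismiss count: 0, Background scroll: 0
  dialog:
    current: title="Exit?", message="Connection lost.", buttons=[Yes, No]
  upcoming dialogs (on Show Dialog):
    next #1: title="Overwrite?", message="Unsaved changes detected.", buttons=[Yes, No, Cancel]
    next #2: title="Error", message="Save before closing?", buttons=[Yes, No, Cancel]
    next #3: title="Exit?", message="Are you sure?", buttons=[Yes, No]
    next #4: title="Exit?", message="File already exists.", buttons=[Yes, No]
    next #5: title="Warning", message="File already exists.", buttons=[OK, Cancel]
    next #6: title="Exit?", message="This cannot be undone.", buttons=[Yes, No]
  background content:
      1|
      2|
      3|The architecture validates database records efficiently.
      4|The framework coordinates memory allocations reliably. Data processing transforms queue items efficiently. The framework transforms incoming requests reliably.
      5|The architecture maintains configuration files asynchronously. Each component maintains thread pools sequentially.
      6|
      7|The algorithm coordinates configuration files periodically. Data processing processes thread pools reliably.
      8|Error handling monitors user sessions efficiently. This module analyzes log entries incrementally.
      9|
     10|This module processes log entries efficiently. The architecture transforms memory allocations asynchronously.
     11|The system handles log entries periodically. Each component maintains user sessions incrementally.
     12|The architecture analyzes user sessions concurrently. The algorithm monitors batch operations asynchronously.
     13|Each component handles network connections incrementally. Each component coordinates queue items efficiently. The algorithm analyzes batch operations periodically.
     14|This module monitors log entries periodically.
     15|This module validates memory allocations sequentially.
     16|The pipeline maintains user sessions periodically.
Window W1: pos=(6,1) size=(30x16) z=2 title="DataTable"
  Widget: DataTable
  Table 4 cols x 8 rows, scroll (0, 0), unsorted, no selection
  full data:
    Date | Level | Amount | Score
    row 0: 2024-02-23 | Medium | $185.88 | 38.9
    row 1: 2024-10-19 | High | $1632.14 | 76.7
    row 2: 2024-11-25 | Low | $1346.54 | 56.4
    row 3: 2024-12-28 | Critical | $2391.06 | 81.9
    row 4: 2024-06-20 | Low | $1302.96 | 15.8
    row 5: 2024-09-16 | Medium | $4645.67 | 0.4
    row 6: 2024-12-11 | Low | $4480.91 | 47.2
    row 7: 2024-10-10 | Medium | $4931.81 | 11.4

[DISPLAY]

                   ┏━━━━━━━━━━━━━━━━
     ┏━━━━━━━━━━━━━━━━━━━━━━━━━━━━┓ 
     ┃ DataTable                  ┃─
     ┠────────────────────────────┨ 
     ┃Date      │Level   │Amount  ┃ 
     ┃──────────┼────────┼────────┃e
     ┃2024-02-23│Medium  │$185.88 ┃o
     ┃2024-10-19│High    │$1632.14┃e
     ┃2024-11-25│Low     │$1346.54┃─
     ┃2024-12-28│Critical│$2391.06┃ 
     ┃2024-06-20│Low     │$1302.96┃l
     ┃2024-09-16│Medium  │$4645.67┃o
     ┃2024-12-11│Low     │$4480.91┃─
     ┃2024-10-10│Medium  │$4931.81┃l
     ┃                            ┃e
     ┃                            ┃h
     ┗━━━━━━━━━━━━━━━━━━━━━━━━━━━━┛i
                   ┃This module vali
                   ┃The pipeline mai
                   ┗━━━━━━━━━━━━━━━━


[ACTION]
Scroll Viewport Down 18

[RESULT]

     ┃Date      │Level   │Amount  ┃ 
     ┃──────────┼────────┼────────┃e
     ┃2024-02-23│Medium  │$185.88 ┃o
     ┃2024-10-19│High    │$1632.14┃e
     ┃2024-11-25│Low     │$1346.54┃─
     ┃2024-12-28│Critical│$2391.06┃ 
     ┃2024-06-20│Low     │$1302.96┃l
     ┃2024-09-16│Medium  │$4645.67┃o
     ┃2024-12-11│Low     │$4480.91┃─
     ┃2024-10-10│Medium  │$4931.81┃l
     ┃                            ┃e
     ┃                            ┃h
     ┗━━━━━━━━━━━━━━━━━━━━━━━━━━━━┛i
                   ┃This module vali
                   ┃The pipeline mai
                   ┗━━━━━━━━━━━━━━━━
                                    
                                    
                                    
                                    


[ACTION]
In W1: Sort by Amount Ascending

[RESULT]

     ┃Date      │Level   │Amount ▲┃ 
     ┃──────────┼────────┼────────┃e
     ┃2024-02-23│Medium  │$185.88 ┃o
     ┃2024-06-20│Low     │$1302.96┃e
     ┃2024-11-25│Low     │$1346.54┃─
     ┃2024-10-19│High    │$1632.14┃ 
     ┃2024-12-28│Critical│$2391.06┃l
     ┃2024-12-11│Low     │$4480.91┃o
     ┃2024-09-16│Medium  │$4645.67┃─
     ┃2024-10-10│Medium  │$4931.81┃l
     ┃                            ┃e
     ┃                            ┃h
     ┗━━━━━━━━━━━━━━━━━━━━━━━━━━━━┛i
                   ┃This module vali
                   ┃The pipeline mai
                   ┗━━━━━━━━━━━━━━━━
                                    
                                    
                                    
                                    


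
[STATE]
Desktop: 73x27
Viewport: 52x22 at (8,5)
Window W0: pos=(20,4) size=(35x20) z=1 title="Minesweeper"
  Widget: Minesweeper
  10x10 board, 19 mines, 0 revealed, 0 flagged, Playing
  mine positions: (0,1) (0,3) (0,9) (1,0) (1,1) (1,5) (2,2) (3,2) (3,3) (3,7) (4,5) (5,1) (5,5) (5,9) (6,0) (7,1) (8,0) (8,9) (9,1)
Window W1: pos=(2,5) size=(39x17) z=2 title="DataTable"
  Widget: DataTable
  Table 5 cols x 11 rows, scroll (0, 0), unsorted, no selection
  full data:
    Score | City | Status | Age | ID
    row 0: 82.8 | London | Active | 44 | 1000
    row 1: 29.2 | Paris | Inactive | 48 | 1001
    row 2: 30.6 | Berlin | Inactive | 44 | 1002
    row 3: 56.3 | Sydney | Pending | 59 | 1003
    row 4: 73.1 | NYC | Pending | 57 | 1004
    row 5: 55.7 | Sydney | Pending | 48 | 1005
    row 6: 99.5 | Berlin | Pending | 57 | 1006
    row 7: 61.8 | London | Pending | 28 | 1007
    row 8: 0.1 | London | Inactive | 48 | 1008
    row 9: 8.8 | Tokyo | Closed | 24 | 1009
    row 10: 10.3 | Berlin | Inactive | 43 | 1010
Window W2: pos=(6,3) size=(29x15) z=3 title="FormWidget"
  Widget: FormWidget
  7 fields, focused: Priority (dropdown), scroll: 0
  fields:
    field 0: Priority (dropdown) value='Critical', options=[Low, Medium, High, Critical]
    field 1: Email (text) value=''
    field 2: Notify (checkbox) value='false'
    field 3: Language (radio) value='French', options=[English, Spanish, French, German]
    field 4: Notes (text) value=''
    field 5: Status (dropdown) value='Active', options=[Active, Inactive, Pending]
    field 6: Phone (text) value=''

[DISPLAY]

──────────────────────────┨━━━━━┓             ┃     
 Priority:   [Critical  ▼]┃     ┃─────────────┨     
 Email:      [           ]┃─────┨             ┃     
 Notify:     [ ]          ┃     ┃             ┃     
 Language:   ( ) English  ┃     ┃             ┃     
 Notes:      [           ]┃     ┃             ┃     
 Status:     [Active    ▼]┃     ┃             ┃     
 Phone:      [           ]┃     ┃             ┃     
                          ┃     ┃             ┃     
                          ┃     ┃             ┃     
                          ┃     ┃             ┃     
                          ┃     ┃             ┃     
━━━━━━━━━━━━━━━━━━━━━━━━━━┛     ┃             ┃     
│London│Inactive│48 │1008       ┃             ┃     
│Tokyo │Closed  │24 │1009       ┃             ┃     
│Berlin│Inactive│43 │1010       ┃             ┃     
━━━━━━━━━━━━━━━━━━━━━━━━━━━━━━━━┛             ┃     
            ┃                                 ┃     
            ┗━━━━━━━━━━━━━━━━━━━━━━━━━━━━━━━━━┛     
                                                    
                                                    
                                                    


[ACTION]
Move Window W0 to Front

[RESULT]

────────────┃ Minesweeper                     ┃     
 Priority:  ┠─────────────────────────────────┨     
 Email:     ┃■■■■■■■■■■                       ┃     
 Notify:    ┃■■■■■■■■■■                       ┃     
 Language:  ┃■■■■■■■■■■                       ┃     
 Notes:     ┃■■■■■■■■■■                       ┃     
 Status:    ┃■■■■■■■■■■                       ┃     
 Phone:     ┃■■■■■■■■■■                       ┃     
            ┃■■■■■■■■■■                       ┃     
            ┃■■■■■■■■■■                       ┃     
            ┃■■■■■■■■■■                       ┃     
            ┃■■■■■■■■■■                       ┃     
━━━━━━━━━━━━┃                                 ┃     
│London│Inac┃                                 ┃     
│Tokyo │Clos┃                                 ┃     
│Berlin│Inac┃                                 ┃     
━━━━━━━━━━━━┃                                 ┃     
            ┃                                 ┃     
            ┗━━━━━━━━━━━━━━━━━━━━━━━━━━━━━━━━━┛     
                                                    
                                                    
                                                    


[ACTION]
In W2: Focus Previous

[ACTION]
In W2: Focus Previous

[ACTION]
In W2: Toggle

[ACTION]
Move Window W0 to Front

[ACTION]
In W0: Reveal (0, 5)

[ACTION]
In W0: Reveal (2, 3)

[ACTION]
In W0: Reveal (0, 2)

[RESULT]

────────────┃ Minesweeper                     ┃     
 Priority:  ┠─────────────────────────────────┨     
 Email:     ┃■■3■■1■■■■                       ┃     
 Notify:    ┃■■■■■■■■■■                       ┃     
 Language:  ┃■■■3■■■■■■                       ┃     
 Notes:     ┃■■■■■■■■■■                       ┃     
 Status:    ┃■■■■■■■■■■                       ┃     
 Phone:     ┃■■■■■■■■■■                       ┃     
            ┃■■■■■■■■■■                       ┃     
            ┃■■■■■■■■■■                       ┃     
            ┃■■■■■■■■■■                       ┃     
            ┃■■■■■■■■■■                       ┃     
━━━━━━━━━━━━┃                                 ┃     
│London│Inac┃                                 ┃     
│Tokyo │Clos┃                                 ┃     
│Berlin│Inac┃                                 ┃     
━━━━━━━━━━━━┃                                 ┃     
            ┃                                 ┃     
            ┗━━━━━━━━━━━━━━━━━━━━━━━━━━━━━━━━━┛     
                                                    
                                                    
                                                    


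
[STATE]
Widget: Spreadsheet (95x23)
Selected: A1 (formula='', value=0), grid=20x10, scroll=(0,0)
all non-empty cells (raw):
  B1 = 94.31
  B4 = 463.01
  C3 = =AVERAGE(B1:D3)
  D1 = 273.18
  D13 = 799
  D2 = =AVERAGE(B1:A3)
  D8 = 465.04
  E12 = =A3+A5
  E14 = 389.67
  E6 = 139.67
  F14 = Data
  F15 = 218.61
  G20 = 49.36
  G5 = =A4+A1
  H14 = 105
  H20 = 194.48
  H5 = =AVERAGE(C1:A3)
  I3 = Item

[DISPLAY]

A1:                                                                                            
       A       B       C       D       E       F       G       H       I       J               
-----------------------------------------------------------------------------------------------
  1      [0]   94.31       0  273.18       0       0       0       0       0       0           
  2        0       0       0   15.72       0       0       0       0       0       0           
  3        0       0#CIRC!         0       0       0       0       0Item           0           
  4        0  463.01       0       0       0       0       0       0       0       0           
  5        0       0       0       0       0       0       0#CIRC!         0       0           
  6        0       0       0       0  139.67       0       0       0       0       0           
  7        0       0       0       0       0       0       0       0       0       0           
  8        0       0       0  465.04       0       0       0       0       0       0           
  9        0       0       0       0       0       0       0       0       0       0           
 10        0       0       0       0       0       0       0       0       0       0           
 11        0       0       0       0       0       0       0       0       0       0           
 12        0       0       0       0       0       0       0       0       0       0           
 13        0       0       0     799       0       0       0       0       0       0           
 14        0       0       0       0  389.67Data           0     105       0       0           
 15        0       0       0       0       0  218.61       0       0       0       0           
 16        0       0       0       0       0       0       0       0       0       0           
 17        0       0       0       0       0       0       0       0       0       0           
 18        0       0       0       0       0       0       0       0       0       0           
 19        0       0       0       0       0       0       0       0       0       0           
 20        0       0       0       0       0       0   49.36  194.48       0       0           


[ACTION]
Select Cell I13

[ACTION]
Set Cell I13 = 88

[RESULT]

I13: 88                                                                                        
       A       B       C       D       E       F       G       H       I       J               
-----------------------------------------------------------------------------------------------
  1        0   94.31       0  273.18       0       0       0       0       0       0           
  2        0       0       0   15.72       0       0       0       0       0       0           
  3        0       0#CIRC!         0       0       0       0       0Item           0           
  4        0  463.01       0       0       0       0       0       0       0       0           
  5        0       0       0       0       0       0       0#CIRC!         0       0           
  6        0       0       0       0  139.67       0       0       0       0       0           
  7        0       0       0       0       0       0       0       0       0       0           
  8        0       0       0  465.04       0       0       0       0       0       0           
  9        0       0       0       0       0       0       0       0       0       0           
 10        0       0       0       0       0       0       0       0       0       0           
 11        0       0       0       0       0       0       0       0       0       0           
 12        0       0       0       0       0       0       0       0       0       0           
 13        0       0       0     799       0       0       0       0    [88]       0           
 14        0       0       0       0  389.67Data           0     105       0       0           
 15        0       0       0       0       0  218.61       0       0       0       0           
 16        0       0       0       0       0       0       0       0       0       0           
 17        0       0       0       0       0       0       0       0       0       0           
 18        0       0       0       0       0       0       0       0       0       0           
 19        0       0       0       0       0       0       0       0       0       0           
 20        0       0       0       0       0       0   49.36  194.48       0       0           


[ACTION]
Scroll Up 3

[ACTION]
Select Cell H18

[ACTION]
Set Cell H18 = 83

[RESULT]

H18: 83                                                                                        
       A       B       C       D       E       F       G       H       I       J               
-----------------------------------------------------------------------------------------------
  1        0   94.31       0  273.18       0       0       0       0       0       0           
  2        0       0       0   15.72       0       0       0       0       0       0           
  3        0       0#CIRC!         0       0       0       0       0Item           0           
  4        0  463.01       0       0       0       0       0       0       0       0           
  5        0       0       0       0       0       0       0#CIRC!         0       0           
  6        0       0       0       0  139.67       0       0       0       0       0           
  7        0       0       0       0       0       0       0       0       0       0           
  8        0       0       0  465.04       0       0       0       0       0       0           
  9        0       0       0       0       0       0       0       0       0       0           
 10        0       0       0       0       0       0       0       0       0       0           
 11        0       0       0       0       0       0       0       0       0       0           
 12        0       0       0       0       0       0       0       0       0       0           
 13        0       0       0     799       0       0       0       0      88       0           
 14        0       0       0       0  389.67Data           0     105       0       0           
 15        0       0       0       0       0  218.61       0       0       0       0           
 16        0       0       0       0       0       0       0       0       0       0           
 17        0       0       0       0       0       0       0       0       0       0           
 18        0       0       0       0       0       0       0    [83]       0       0           
 19        0       0       0       0       0       0       0       0       0       0           
 20        0       0       0       0       0       0   49.36  194.48       0       0           
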